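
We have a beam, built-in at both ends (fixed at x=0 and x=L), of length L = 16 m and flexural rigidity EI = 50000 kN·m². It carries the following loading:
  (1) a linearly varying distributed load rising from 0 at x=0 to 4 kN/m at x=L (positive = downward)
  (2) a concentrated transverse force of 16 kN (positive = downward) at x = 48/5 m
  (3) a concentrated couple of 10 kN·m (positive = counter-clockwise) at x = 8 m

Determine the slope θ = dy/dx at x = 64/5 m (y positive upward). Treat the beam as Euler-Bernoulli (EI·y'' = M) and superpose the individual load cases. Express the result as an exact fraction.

θ(64/5) = 77101/29296875 rad

Load 1 — triangular load w₀=4 kN/m (0→w₀ over full span):
  θ_1 = -w₀(2x(L-x)(L-2x)(x+2L)+x²(L-x)²)/(120LEI) = -4·(2·(64/5)·(16-(64/5))·(16-2·(64/5))·((64/5)+2·16)+(64/5)²·(16-(64/5))²)/(120·16·50000) = 8192/5859375 rad
Load 2 — point force P=16 kN at a=48/5 m (b=L-a=32/5):
  θ_2 = Pa²(L-x)(2bL-(3b+a)(L-x))/(2L³EI)  [x>a] = 16·(48/5)²·(16-(64/5))·(2·(32/5)·16-(3·(32/5)+(48/5))·(16-(64/5)))/(2·16³·50000) = 12672/9765625 rad
Load 3 — applied couple M₀=10 kN·m at a=8 m (b=L-a=8):
  θ_3 = (R_Ax²/2 - M_Ax - M₀(x-a))/EI  [x>a] with R_A=15/16, M_A=5/2 = ((15/16)·(64/5)²/2 - (5/2)·(64/5) - 10·((64/5)-8))/50000 = -1/15625 rad
Superposition: θ = Σ θ_i = 77101/29296875 rad ≈ 0.002632 rad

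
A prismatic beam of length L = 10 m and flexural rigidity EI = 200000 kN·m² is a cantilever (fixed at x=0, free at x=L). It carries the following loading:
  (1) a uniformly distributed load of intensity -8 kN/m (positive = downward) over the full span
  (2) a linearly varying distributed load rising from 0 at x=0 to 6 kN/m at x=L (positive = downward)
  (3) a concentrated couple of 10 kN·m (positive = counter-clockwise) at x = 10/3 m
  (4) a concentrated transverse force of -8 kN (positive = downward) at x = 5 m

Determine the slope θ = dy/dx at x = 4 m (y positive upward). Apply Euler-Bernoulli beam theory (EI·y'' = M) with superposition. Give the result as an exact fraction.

θ(4) = 2281/750000 rad

Load 1 — uniform load w=-8 kN/m over full span:
  θ_1 = -wx(x²-3Lx+3L²)/(6EI) = -(-8)·4·(4²-3·10·4+3·10²)/(6·200000) = 49/9375 rad
Load 2 — triangular load w₀=6 kN/m (0→w₀ over full span):
  θ_2 = (w₀Lx²/4-w₀L²x/3-w₀x⁴/(24L))/EI = (6·10·4²/4-6·10²·4/3-6·4⁴/(24·10))/200000 = -177/62500 rad
Load 3 — applied couple M₀=10 kN·m at a=10/3 m (b=L-a=20/3):
  θ_3 = M₀a/EI  [x>a] = 10·(10/3)/200000 = 1/6000 rad
Load 4 — point force P=-8 kN at a=5 m (b=L-a=5):
  θ_4 = -Px(2a-x)/(2EI)  [x≤a] = -(-8)·4·(2·5-4)/(2·200000) = 3/6250 rad
Superposition: θ = Σ θ_i = 2281/750000 rad ≈ 0.003041 rad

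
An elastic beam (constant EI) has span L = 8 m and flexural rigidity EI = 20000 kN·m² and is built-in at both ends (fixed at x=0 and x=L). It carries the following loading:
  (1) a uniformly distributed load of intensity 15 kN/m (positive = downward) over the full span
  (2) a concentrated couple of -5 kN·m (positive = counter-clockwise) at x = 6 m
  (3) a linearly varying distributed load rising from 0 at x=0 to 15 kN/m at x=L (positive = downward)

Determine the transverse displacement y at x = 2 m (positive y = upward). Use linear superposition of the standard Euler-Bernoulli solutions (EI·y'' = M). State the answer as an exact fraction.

Load 1 — uniform load w=15 kN/m over full span:
  y_1 = -wx²(L-x)²/(24EI) = -15·2²·(8-2)²/(24·20000) = -9/2000 m
Load 2 — applied couple M₀=-5 kN·m at a=6 m (b=L-a=2):
  y_2 = (R_Ax³/6 - M_Ax²/2)/EI  [x≤a] with R_A=-45/64, M_A=-25/16 = ((-45/64)·2³/6 - (-25/16)·2²/2)/20000 = 7/64000 m
Load 3 — triangular load w₀=15 kN/m (0→w₀ over full span):
  y_3 = -w₀x²(L-x)²(x+2L)/(120LEI) = -15·2²·(8-2)²·(2+2·8)/(120·8·20000) = -81/40000 m
Superposition: y = Σ y_i = -2053/320000 m ≈ -0.006416 m

y(2) = -2053/320000 m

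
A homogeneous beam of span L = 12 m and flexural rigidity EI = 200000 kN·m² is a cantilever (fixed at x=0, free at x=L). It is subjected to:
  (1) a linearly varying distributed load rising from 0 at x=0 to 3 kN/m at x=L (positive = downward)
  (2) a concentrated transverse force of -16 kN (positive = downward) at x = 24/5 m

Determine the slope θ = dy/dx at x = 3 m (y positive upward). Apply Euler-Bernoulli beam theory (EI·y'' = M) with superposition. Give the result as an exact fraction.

θ(3) = -30951/32000000 rad

Load 1 — triangular load w₀=3 kN/m (0→w₀ over full span):
  θ_1 = (w₀Lx²/4-w₀L²x/3-w₀x⁴/(24L))/EI = (3·12·3²/4-3·12²·3/3-3·3⁴/(24·12))/200000 = -11259/6400000 rad
Load 2 — point force P=-16 kN at a=24/5 m (b=L-a=36/5):
  θ_2 = -Px(2a-x)/(2EI)  [x≤a] = -(-16)·3·(2·(24/5)-3)/(2·200000) = 99/125000 rad
Superposition: θ = Σ θ_i = -30951/32000000 rad ≈ -0.000967 rad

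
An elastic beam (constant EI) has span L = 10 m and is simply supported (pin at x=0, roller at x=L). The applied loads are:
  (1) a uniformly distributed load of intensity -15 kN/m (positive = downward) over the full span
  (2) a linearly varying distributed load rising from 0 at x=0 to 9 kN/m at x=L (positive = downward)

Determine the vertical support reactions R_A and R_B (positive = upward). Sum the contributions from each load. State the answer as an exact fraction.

R_A = -60 kN, R_B = -45 kN

Load 1 — uniform load w=-15 kN/m over full span:
  R_A = wL/2 = (-15)·10/2 = -75 kN
  R_B = wL/2 = (-15)·10/2 = -75 kN
Load 2 — triangular load w₀=9 kN/m (0→w₀ over full span):
  R_A = w₀L/6 = 9·10/6 = 15 kN
  R_B = w₀L/3 = 9·10/3 = 30 kN
Superposition: R_A = -60 kN, R_B = -45 kN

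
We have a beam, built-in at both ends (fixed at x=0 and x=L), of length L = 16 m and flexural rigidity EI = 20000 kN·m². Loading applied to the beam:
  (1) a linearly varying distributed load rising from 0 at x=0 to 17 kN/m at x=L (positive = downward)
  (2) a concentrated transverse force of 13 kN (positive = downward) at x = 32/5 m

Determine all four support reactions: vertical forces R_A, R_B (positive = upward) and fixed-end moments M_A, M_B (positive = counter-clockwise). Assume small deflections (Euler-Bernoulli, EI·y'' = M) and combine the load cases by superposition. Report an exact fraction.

Load 1 — triangular load w₀=17 kN/m (0→w₀ over full span):
  R_A = 3w₀L/20 = 3·17·16/20 = 204/5 kN
  M_A = w₀L²/30 = 17·16²/30 = 2176/15 kN·m
  R_B = 7w₀L/20 = 7·17·16/20 = 476/5 kN
  M_B = -w₀L²/20 = -17·16²/20 = -1088/5 kN·m
Load 2 — point force P=13 kN at a=32/5 m (b=L-a=48/5):
  R_A = Pb²(3a+b)/L³ = 13·(48/5)²·(3·(32/5)+(48/5))/16³ = 1053/125 kN
  M_A = Pab²/L² = 13·(32/5)·(48/5)²/16² = 3744/125 kN·m
  R_B = Pa²(a+3b)/L³ = 13·(32/5)²·((32/5)+3·(48/5))/16³ = 572/125 kN
  M_B = -Pa²b/L² = -13·(32/5)²·(48/5)/16² = -2496/125 kN·m
Superposition: R_A = 6153/125 kN, M_A = 65632/375 kN·m, R_B = 12472/125 kN, M_B = -29696/125 kN·m

R_A = 6153/125 kN, M_A = 65632/375 kN·m, R_B = 12472/125 kN, M_B = -29696/125 kN·m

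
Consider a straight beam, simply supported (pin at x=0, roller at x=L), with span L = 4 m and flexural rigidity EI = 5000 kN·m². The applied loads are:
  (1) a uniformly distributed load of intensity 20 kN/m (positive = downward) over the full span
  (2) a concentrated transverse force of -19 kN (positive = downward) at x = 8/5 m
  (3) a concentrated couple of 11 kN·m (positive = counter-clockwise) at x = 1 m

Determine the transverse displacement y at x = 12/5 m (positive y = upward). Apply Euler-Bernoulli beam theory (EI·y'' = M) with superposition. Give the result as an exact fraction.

y(12/5) = -63341/9375000 m

Load 1 — uniform load w=20 kN/m over full span:
  y_1 = -wx(L³-2Lx²+x³)/(24EI) = -20·(12/5)·(4³-2·4·(12/5)²+(12/5)³)/(24·5000) = -992/78125 m
Load 2 — point force P=-19 kN at a=8/5 m (b=L-a=12/5):
  y_2 = -Pa(L-x)(2Lx-a²-x²)/(6LEI)  [x>a] = -(-19)·(8/5)·(4-(12/5))·(2·4·(12/5)-(8/5)²-(12/5)²)/(6·4·5000) = 5168/1171875 m
Load 3 — applied couple M₀=11 kN·m at a=1 m (b=L-a=3):
  y_3 = (M₀x³/(6L)-M₀(x-a)²/2+C₁x)/EI  [x>a] with C₁=M₀(3b²-L²)/(6L)=121/24 = (11·(12/5)³/(6·4)-11·((12/5)-1)²/2+(121/24)·(12/5))/5000 = 957/625000 m
Superposition: y = Σ y_i = -63341/9375000 m ≈ -0.006756 m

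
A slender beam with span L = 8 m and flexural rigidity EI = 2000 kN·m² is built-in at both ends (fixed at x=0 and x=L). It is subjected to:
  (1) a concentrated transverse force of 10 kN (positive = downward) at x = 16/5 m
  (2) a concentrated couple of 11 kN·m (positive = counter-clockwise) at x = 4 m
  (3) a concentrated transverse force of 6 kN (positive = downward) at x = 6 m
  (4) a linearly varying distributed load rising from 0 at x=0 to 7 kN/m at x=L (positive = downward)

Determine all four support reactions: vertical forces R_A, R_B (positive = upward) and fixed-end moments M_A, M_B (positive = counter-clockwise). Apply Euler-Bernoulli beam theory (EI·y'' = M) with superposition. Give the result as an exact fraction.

Load 1 — point force P=10 kN at a=16/5 m (b=L-a=24/5):
  R_A = Pb²(3a+b)/L³ = 10·(24/5)²·(3·(16/5)+(24/5))/8³ = 162/25 kN
  M_A = Pab²/L² = 10·(16/5)·(24/5)²/8² = 288/25 kN·m
  R_B = Pa²(a+3b)/L³ = 10·(16/5)²·((16/5)+3·(24/5))/8³ = 88/25 kN
  M_B = -Pa²b/L² = -10·(16/5)²·(24/5)/8² = -192/25 kN·m
Load 2 — applied couple M₀=11 kN·m at a=4 m (b=L-a=4):
  R_A = 6M₀ab/L³ = 6·11·4·4/8³ = 33/16 kN
  M_A = M₀b(2a-b)/L² = 11·4·(2·4-4)/8² = 11/4 kN·m
  R_B = -6M₀ab/L³ = -6·11·4·4/8³ = -33/16 kN
  M_B = M₀a(2b-a)/L² = 11·4·(2·4-4)/8² = 11/4 kN·m
Load 3 — point force P=6 kN at a=6 m (b=L-a=2):
  R_A = Pb²(3a+b)/L³ = 6·2²·(3·6+2)/8³ = 15/16 kN
  M_A = Pab²/L² = 6·6·2²/8² = 9/4 kN·m
  R_B = Pa²(a+3b)/L³ = 6·6²·(6+3·2)/8³ = 81/16 kN
  M_B = -Pa²b/L² = -6·6²·2/8² = -27/4 kN·m
Load 4 — triangular load w₀=7 kN/m (0→w₀ over full span):
  R_A = 3w₀L/20 = 3·7·8/20 = 42/5 kN
  M_A = w₀L²/30 = 7·8²/30 = 224/15 kN·m
  R_B = 7w₀L/20 = 7·7·8/20 = 98/5 kN
  M_B = -w₀L²/20 = -7·8²/20 = -112/5 kN·m
Superposition: R_A = 447/25 kN, M_A = 2359/75 kN·m, R_B = 653/25 kN, M_B = -852/25 kN·m

R_A = 447/25 kN, M_A = 2359/75 kN·m, R_B = 653/25 kN, M_B = -852/25 kN·m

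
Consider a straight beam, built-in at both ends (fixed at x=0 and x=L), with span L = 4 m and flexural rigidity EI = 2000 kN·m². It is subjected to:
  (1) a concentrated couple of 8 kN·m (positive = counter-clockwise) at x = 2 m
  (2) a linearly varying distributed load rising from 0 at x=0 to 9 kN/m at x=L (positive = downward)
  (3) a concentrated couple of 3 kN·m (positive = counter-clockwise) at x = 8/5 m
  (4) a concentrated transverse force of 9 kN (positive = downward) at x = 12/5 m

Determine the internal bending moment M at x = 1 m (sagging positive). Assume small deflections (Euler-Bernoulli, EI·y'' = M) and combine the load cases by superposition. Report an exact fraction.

M(1) = 1657/1000 kN·m

Load 1 — applied couple M₀=8 kN·m at a=2 m (b=L-a=2):
  M_1 = R_Ax - M_A  [x≤a] with R_A=3, M_A=2 = 3·1 - 2 = 1 kN·m
Load 2 — triangular load w₀=9 kN/m (0→w₀ over full span):
  M_2 = 3w₀Lx/20 - w₀L²/30 - w₀x³/(6L) = 3·9·4·1/20 - 9·4²/30 - 9·1³/(6·4) = 9/40 kN·m
Load 3 — applied couple M₀=3 kN·m at a=8/5 m (b=L-a=12/5):
  M_3 = R_Ax - M_A  [x≤a] with R_A=27/25, M_A=9/25 = (27/25)·1 - (9/25) = 18/25 kN·m
Load 4 — point force P=9 kN at a=12/5 m (b=L-a=8/5):
  M_4 = Pb²(3a+b)x/L³ - Pab²/L²  [x≤a] = 9·(8/5)²·(3·(12/5)+(8/5))·1/4³ - 9·(12/5)·(8/5)²/4² = -36/125 kN·m
Superposition: M = Σ M_i = 1657/1000 kN·m ≈ 1.657000 kN·m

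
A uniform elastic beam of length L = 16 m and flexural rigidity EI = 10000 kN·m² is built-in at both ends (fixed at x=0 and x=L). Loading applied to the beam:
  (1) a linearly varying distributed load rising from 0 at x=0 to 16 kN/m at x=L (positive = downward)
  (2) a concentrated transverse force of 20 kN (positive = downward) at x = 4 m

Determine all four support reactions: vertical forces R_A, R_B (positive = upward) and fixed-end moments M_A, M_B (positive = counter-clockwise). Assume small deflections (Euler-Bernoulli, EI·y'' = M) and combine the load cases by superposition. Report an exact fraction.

R_A = 2211/40 kN, M_A = 2723/15 kN·m, R_B = 3709/40 kN, M_B = -1099/5 kN·m

Load 1 — triangular load w₀=16 kN/m (0→w₀ over full span):
  R_A = 3w₀L/20 = 3·16·16/20 = 192/5 kN
  M_A = w₀L²/30 = 16·16²/30 = 2048/15 kN·m
  R_B = 7w₀L/20 = 7·16·16/20 = 448/5 kN
  M_B = -w₀L²/20 = -16·16²/20 = -1024/5 kN·m
Load 2 — point force P=20 kN at a=4 m (b=L-a=12):
  R_A = Pb²(3a+b)/L³ = 20·12²·(3·4+12)/16³ = 135/8 kN
  M_A = Pab²/L² = 20·4·12²/16² = 45 kN·m
  R_B = Pa²(a+3b)/L³ = 20·4²·(4+3·12)/16³ = 25/8 kN
  M_B = -Pa²b/L² = -20·4²·12/16² = -15 kN·m
Superposition: R_A = 2211/40 kN, M_A = 2723/15 kN·m, R_B = 3709/40 kN, M_B = -1099/5 kN·m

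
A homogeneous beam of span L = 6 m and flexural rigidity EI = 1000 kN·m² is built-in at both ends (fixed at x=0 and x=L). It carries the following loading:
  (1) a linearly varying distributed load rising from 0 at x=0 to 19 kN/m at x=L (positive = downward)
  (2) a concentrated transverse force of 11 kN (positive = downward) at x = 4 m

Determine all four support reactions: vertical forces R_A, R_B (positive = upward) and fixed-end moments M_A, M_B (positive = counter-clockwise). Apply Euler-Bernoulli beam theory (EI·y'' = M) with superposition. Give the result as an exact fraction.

R_A = 5387/270 kN, M_A = 1246/45 kN·m, R_B = 12973/270 kN, M_B = -1979/45 kN·m

Load 1 — triangular load w₀=19 kN/m (0→w₀ over full span):
  R_A = 3w₀L/20 = 3·19·6/20 = 171/10 kN
  M_A = w₀L²/30 = 19·6²/30 = 114/5 kN·m
  R_B = 7w₀L/20 = 7·19·6/20 = 399/10 kN
  M_B = -w₀L²/20 = -19·6²/20 = -171/5 kN·m
Load 2 — point force P=11 kN at a=4 m (b=L-a=2):
  R_A = Pb²(3a+b)/L³ = 11·2²·(3·4+2)/6³ = 77/27 kN
  M_A = Pab²/L² = 11·4·2²/6² = 44/9 kN·m
  R_B = Pa²(a+3b)/L³ = 11·4²·(4+3·2)/6³ = 220/27 kN
  M_B = -Pa²b/L² = -11·4²·2/6² = -88/9 kN·m
Superposition: R_A = 5387/270 kN, M_A = 1246/45 kN·m, R_B = 12973/270 kN, M_B = -1979/45 kN·m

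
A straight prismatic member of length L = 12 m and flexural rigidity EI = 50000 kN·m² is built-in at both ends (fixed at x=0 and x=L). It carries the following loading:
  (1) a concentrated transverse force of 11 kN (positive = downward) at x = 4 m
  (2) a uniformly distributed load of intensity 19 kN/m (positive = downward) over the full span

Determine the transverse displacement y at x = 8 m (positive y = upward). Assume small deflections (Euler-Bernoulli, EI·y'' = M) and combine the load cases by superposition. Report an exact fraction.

Load 1 — point force P=11 kN at a=4 m (b=L-a=8):
  y_1 = -Pa²(L-x)²(3bL-(3b+a)(L-x))/(6L³EI)  [x>a] = -11·4²·(12-8)²·(3·8·12-(3·8+4)·(12-8))/(6·12³·50000) = -242/253125 m
Load 2 — uniform load w=19 kN/m over full span:
  y_2 = -wx²(L-x)²/(24EI) = -19·8²·(12-8)²/(24·50000) = -152/9375 m
Superposition: y = Σ y_i = -4346/253125 m ≈ -0.017169 m

y(8) = -4346/253125 m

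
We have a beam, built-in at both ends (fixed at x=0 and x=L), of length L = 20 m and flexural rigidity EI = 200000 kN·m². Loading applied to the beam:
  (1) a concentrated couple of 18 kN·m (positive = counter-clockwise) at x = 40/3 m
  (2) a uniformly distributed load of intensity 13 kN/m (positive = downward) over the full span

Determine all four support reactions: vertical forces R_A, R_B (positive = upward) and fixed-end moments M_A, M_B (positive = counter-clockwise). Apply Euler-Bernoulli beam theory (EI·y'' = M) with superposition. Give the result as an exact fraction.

R_A = 656/5 kN, M_A = 1318/3 kN·m, R_B = 644/5 kN, M_B = -1300/3 kN·m

Load 1 — applied couple M₀=18 kN·m at a=40/3 m (b=L-a=20/3):
  R_A = 6M₀ab/L³ = 6·18·(40/3)·(20/3)/20³ = 6/5 kN
  M_A = M₀b(2a-b)/L² = 18·(20/3)·(2·(40/3)-(20/3))/20² = 6 kN·m
  R_B = -6M₀ab/L³ = -6·18·(40/3)·(20/3)/20³ = -6/5 kN
  M_B = M₀a(2b-a)/L² = 18·(40/3)·(2·(20/3)-(40/3))/20² = 0 kN·m
Load 2 — uniform load w=13 kN/m over full span:
  R_A = wL/2 = 13·20/2 = 130 kN
  M_A = wL²/12 = 13·20²/12 = 1300/3 kN·m
  R_B = wL/2 = 13·20/2 = 130 kN
  M_B = -wL²/12 = -13·20²/12 = -1300/3 kN·m
Superposition: R_A = 656/5 kN, M_A = 1318/3 kN·m, R_B = 644/5 kN, M_B = -1300/3 kN·m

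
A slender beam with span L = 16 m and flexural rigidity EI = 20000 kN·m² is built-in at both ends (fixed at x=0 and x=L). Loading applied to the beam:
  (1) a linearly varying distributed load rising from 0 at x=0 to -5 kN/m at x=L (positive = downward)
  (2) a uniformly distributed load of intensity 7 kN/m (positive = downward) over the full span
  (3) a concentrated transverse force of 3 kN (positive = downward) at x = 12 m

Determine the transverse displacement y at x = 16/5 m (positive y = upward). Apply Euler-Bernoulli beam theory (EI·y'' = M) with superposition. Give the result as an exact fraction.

Load 1 — triangular load w₀=-5 kN/m (0→w₀ over full span):
  y_1 = -w₀x²(L-x)²(x+2L)/(120LEI) = -(-5)·(16/5)²·(16-(16/5))²·((16/5)+2·16)/(120·16·20000) = 45056/5859375 m
Load 2 — uniform load w=7 kN/m over full span:
  y_2 = -wx²(L-x)²/(24EI) = -7·(16/5)²·(16-(16/5))²/(24·20000) = -28672/1171875 m
Load 3 — point force P=3 kN at a=12 m (b=L-a=4):
  y_3 = -Pb²x²(3aL-(3a+b)x)/(6L³EI)  [x≤a] = -3·4²·(16/5)²·(3·12·16-(3·12+4)·(16/5))/(6·16³·20000) = -7/15625 m
Superposition: y = Σ y_i = -33643/1953125 m ≈ -0.017225 m

y(16/5) = -33643/1953125 m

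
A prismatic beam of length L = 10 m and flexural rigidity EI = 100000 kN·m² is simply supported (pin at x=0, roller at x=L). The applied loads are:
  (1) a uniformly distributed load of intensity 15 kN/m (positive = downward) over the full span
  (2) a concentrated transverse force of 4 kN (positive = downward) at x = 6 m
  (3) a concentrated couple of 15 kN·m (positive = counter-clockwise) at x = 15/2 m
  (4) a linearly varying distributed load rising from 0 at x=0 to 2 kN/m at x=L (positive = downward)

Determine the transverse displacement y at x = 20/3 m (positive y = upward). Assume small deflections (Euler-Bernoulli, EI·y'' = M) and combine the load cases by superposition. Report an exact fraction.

y(20/3) = -5674507/291600000 m

Load 1 — uniform load w=15 kN/m over full span:
  y_1 = -wx(L³-2Lx²+x³)/(24EI) = -15·(20/3)·(10³-2·10·(20/3)²+(20/3)³)/(24·100000) = -11/648 m
Load 2 — point force P=4 kN at a=6 m (b=L-a=4):
  y_2 = -Pa(L-x)(2Lx-a²-x²)/(6LEI)  [x>a] = -4·6·(10-(20/3))·(2·10·(20/3)-6²-(20/3)²)/(6·10·100000) = -119/168750 m
Load 3 — applied couple M₀=15 kN·m at a=15/2 m (b=L-a=5/2):
  y_3 = (M₀x³/(6L)+C₁x)/EI  [x≤a] with C₁=M₀(3b²-L²)/(6L)=-325/16 = (15·(20/3)³/(6·10)+(-325/16)·(20/3))/100000 = -53/86400 m
Load 4 — triangular load w₀=2 kN/m (0→w₀ over full span):
  y_4 = -w₀x(7L⁴-10L²x²+3x⁴)/(360LEI) = -2·(20/3)·(7·10⁴-10·10²·(20/3)²+3·(20/3)⁴)/(360·10·100000) = -17/14580 m
Superposition: y = Σ y_i = -5674507/291600000 m ≈ -0.019460 m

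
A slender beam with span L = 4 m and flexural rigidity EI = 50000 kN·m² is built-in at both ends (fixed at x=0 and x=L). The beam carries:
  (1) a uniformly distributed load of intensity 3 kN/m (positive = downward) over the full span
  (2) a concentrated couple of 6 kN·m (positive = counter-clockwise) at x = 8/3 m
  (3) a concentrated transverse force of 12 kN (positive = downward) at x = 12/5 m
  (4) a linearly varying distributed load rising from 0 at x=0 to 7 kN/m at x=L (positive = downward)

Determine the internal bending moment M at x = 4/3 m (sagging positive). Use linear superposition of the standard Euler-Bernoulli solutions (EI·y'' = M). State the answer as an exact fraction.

Load 1 — uniform load w=3 kN/m over full span:
  M_1 = wLx/2 - wL²/12 - wx²/2 = 3·4·(4/3)/2 - 3·4²/12 - 3·(4/3)²/2 = 4/3 kN·m
Load 2 — applied couple M₀=6 kN·m at a=8/3 m (b=L-a=4/3):
  M_2 = R_Ax - M_A  [x≤a] with R_A=2, M_A=2 = 2·(4/3) - 2 = 2/3 kN·m
Load 3 — point force P=12 kN at a=12/5 m (b=L-a=8/5):
  M_3 = Pb²(3a+b)x/L³ - Pab²/L²  [x≤a] = 12·(8/5)²·(3·(12/5)+(8/5))·(4/3)/4³ - 12·(12/5)·(8/5)²/4² = 128/125 kN·m
Load 4 — triangular load w₀=7 kN/m (0→w₀ over full span):
  M_4 = 3w₀Lx/20 - w₀L²/30 - w₀x³/(6L) = 3·7·4·(4/3)/20 - 7·4²/30 - 7·(4/3)³/(6·4) = 476/405 kN·m
Superposition: M = Σ M_i = 42518/10125 kN·m ≈ 4.199309 kN·m

M(4/3) = 42518/10125 kN·m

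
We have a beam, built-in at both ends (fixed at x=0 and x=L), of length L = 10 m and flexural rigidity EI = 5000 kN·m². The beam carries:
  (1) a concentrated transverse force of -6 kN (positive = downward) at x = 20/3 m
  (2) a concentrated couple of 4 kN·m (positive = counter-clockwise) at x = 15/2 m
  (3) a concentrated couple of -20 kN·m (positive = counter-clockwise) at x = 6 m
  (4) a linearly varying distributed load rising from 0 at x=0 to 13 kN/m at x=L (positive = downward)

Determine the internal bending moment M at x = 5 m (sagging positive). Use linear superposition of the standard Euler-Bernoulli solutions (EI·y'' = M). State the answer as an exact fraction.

Load 1 — point force P=-6 kN at a=20/3 m (b=L-a=10/3):
  M_1 = Pb²(3a+b)x/L³ - Pab²/L²  [x≤a] = (-6)·(10/3)²·(3·(20/3)+(10/3))·5/10³ - (-6)·(20/3)·(10/3)²/10² = -10/3 kN·m
Load 2 — applied couple M₀=4 kN·m at a=15/2 m (b=L-a=5/2):
  M_2 = R_Ax - M_A  [x≤a] with R_A=9/20, M_A=5/4 = (9/20)·5 - (5/4) = 1 kN·m
Load 3 — applied couple M₀=-20 kN·m at a=6 m (b=L-a=4):
  M_3 = R_Ax - M_A  [x≤a] with R_A=-72/25, M_A=-32/5 = (-72/25)·5 - (-32/5) = -8 kN·m
Load 4 — triangular load w₀=13 kN/m (0→w₀ over full span):
  M_4 = 3w₀Lx/20 - w₀L²/30 - w₀x³/(6L) = 3·13·10·5/20 - 13·10²/30 - 13·5³/(6·10) = 325/12 kN·m
Superposition: M = Σ M_i = 67/4 kN·m ≈ 16.750000 kN·m

M(5) = 67/4 kN·m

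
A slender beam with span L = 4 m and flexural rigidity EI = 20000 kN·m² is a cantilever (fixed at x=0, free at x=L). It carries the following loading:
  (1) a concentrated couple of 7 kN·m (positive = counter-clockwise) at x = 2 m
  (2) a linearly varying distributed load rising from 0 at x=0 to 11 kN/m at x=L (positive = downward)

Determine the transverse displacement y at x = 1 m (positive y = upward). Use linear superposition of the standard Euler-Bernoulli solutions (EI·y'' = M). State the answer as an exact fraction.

y(1) = -10651/9600000 m

Load 1 — applied couple M₀=7 kN·m at a=2 m (b=L-a=2):
  y_1 = M₀x²/(2EI)  [x≤a] = 7·1²/(2·20000) = 7/40000 m
Load 2 — triangular load w₀=11 kN/m (0→w₀ over full span):
  y_2 = (w₀Lx³/12-w₀L²x²/6-w₀x⁵/(120L))/EI = (11·4·1³/12-11·4²·1²/6-11·1⁵/(120·4))/20000 = -12331/9600000 m
Superposition: y = Σ y_i = -10651/9600000 m ≈ -0.001109 m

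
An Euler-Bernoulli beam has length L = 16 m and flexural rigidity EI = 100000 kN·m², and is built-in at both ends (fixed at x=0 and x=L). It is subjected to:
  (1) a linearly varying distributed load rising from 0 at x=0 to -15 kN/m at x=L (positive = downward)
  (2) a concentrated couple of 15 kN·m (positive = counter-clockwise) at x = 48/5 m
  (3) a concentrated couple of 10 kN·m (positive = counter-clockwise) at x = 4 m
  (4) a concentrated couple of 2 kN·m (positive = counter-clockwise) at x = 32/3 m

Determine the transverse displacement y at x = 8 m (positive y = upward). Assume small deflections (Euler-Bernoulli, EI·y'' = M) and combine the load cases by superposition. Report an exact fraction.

y(8) = 7169/562500 m

Load 1 — triangular load w₀=-15 kN/m (0→w₀ over full span):
  y_1 = -w₀x²(L-x)²(x+2L)/(120LEI) = -(-15)·8²·(16-8)²·(8+2·16)/(120·16·100000) = 8/625 m
Load 2 — applied couple M₀=15 kN·m at a=48/5 m (b=L-a=32/5):
  y_2 = (R_Ax³/6 - M_Ax²/2)/EI  [x≤a] with R_A=27/20, M_A=24/5 = ((27/20)·8³/6 - (24/5)·8²/2)/100000 = -6/15625 m
Load 3 — applied couple M₀=10 kN·m at a=4 m (b=L-a=12):
  y_3 = (R_Ax³/6 - M_Ax²/2 - M₀(x-a)²/2)/EI  [x>a] with R_A=45/64, M_A=-15/8 = ((45/64)·8³/6 - (-15/8)·8²/2 - 10·(8-4)²/2)/100000 = 1/2500 m
Load 4 — applied couple M₀=2 kN·m at a=32/3 m (b=L-a=16/3):
  y_4 = (R_Ax³/6 - M_Ax²/2)/EI  [x≤a] with R_A=1/6, M_A=2/3 = ((1/6)·8³/6 - (2/3)·8²/2)/100000 = -2/28125 m
Superposition: y = Σ y_i = 7169/562500 m ≈ 0.012745 m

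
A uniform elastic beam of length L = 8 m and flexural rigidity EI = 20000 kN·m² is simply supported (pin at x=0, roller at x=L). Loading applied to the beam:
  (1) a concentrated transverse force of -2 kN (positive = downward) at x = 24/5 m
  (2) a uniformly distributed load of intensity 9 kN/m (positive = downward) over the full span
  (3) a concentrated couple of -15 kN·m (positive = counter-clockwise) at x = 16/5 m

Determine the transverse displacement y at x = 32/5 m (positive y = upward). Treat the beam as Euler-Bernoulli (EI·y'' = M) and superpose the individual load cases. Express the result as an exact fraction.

Load 1 — point force P=-2 kN at a=24/5 m (b=L-a=16/5):
  y_1 = -Pa(L-x)(2Lx-a²-x²)/(6LEI)  [x>a] = -(-2)·(24/5)·(8-(32/5))·(2·8·(32/5)-(24/5)²-(32/5)²)/(6·8·20000) = 48/78125 m
Load 2 — uniform load w=9 kN/m over full span:
  y_2 = -wx(L³-2Lx²+x³)/(24EI) = -9·(32/5)·(8³-2·8·(32/5)²+(32/5)³)/(24·20000) = -5568/390625 m
Load 3 — applied couple M₀=-15 kN·m at a=16/5 m (b=L-a=24/5):
  y_3 = (M₀x³/(6L)-M₀(x-a)²/2+C₁x)/EI  [x>a] with C₁=M₀(3b²-L²)/(6L)=-8/5 = ((-15)·(32/5)³/(6·8)-(-15)·((32/5)-(16/5))²/2+(-8/5)·(32/5))/20000 = -12/15625 m
Superposition: y = Σ y_i = -5628/390625 m ≈ -0.014408 m

y(32/5) = -5628/390625 m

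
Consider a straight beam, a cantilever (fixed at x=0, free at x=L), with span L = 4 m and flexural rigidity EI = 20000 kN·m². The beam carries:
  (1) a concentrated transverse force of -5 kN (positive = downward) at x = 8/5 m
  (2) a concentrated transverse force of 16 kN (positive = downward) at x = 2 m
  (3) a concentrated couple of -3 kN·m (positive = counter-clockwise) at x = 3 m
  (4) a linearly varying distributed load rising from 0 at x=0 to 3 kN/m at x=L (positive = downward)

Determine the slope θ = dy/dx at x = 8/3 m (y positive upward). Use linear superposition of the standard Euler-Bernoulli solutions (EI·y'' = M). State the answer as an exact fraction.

θ(8/3) = -2861/1012500 rad

Load 1 — point force P=-5 kN at a=8/5 m (b=L-a=12/5):
  θ_1 = -Pa²/(2EI)  [x>a] = -(-5)·(8/5)²/(2·20000) = 1/3125 rad
Load 2 — point force P=16 kN at a=2 m (b=L-a=2):
  θ_2 = -Pa²/(2EI)  [x>a] = -16·2²/(2·20000) = -1/625 rad
Load 3 — applied couple M₀=-3 kN·m at a=3 m (b=L-a=1):
  θ_3 = M₀x/EI  [x≤a] = (-3)·(8/3)/20000 = -1/2500 rad
Load 4 — triangular load w₀=3 kN/m (0→w₀ over full span):
  θ_4 = (w₀Lx²/4-w₀L²x/3-w₀x⁴/(24L))/EI = (3·4·(8/3)²/4-3·4²·(8/3)/3-3·(8/3)⁴/(24·4))/20000 = -58/50625 rad
Superposition: θ = Σ θ_i = -2861/1012500 rad ≈ -0.002826 rad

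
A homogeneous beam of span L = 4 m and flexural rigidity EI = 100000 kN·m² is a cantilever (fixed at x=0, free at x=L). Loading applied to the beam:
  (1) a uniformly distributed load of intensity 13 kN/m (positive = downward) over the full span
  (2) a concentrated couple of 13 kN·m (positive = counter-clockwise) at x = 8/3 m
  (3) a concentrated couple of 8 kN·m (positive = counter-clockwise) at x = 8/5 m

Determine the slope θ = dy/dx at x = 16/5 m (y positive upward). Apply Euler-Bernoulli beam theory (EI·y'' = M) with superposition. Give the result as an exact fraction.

Load 1 — uniform load w=13 kN/m over full span:
  θ_1 = -wx(x²-3Lx+3L²)/(6EI) = -13·(16/5)·((16/5)²-3·4·(16/5)+3·4²)/(6·100000) = -1612/1171875 rad
Load 2 — applied couple M₀=13 kN·m at a=8/3 m (b=L-a=4/3):
  θ_2 = M₀a/EI  [x>a] = 13·(8/3)/100000 = 13/37500 rad
Load 3 — applied couple M₀=8 kN·m at a=8/5 m (b=L-a=12/5):
  θ_3 = M₀a/EI  [x>a] = 8·(8/5)/100000 = 2/15625 rad
Superposition: θ = Σ θ_i = -4223/4687500 rad ≈ -0.000901 rad

θ(16/5) = -4223/4687500 rad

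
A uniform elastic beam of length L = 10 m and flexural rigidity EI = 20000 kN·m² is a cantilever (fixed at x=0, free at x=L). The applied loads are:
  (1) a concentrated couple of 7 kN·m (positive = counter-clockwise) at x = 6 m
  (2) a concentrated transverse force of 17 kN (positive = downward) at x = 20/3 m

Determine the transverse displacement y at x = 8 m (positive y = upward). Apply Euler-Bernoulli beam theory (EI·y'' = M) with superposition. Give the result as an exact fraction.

y(8) = -15979/162000 m

Load 1 — applied couple M₀=7 kN·m at a=6 m (b=L-a=4):
  y_1 = M₀a(2x-a)/(2EI)  [x>a] = 7·6·(2·8-6)/(2·20000) = 21/2000 m
Load 2 — point force P=17 kN at a=20/3 m (b=L-a=10/3):
  y_2 = -Pa²(3x-a)/(6EI)  [x>a] = -17·(20/3)²·(3·8-(20/3))/(6·20000) = -221/2025 m
Superposition: y = Σ y_i = -15979/162000 m ≈ -0.098636 m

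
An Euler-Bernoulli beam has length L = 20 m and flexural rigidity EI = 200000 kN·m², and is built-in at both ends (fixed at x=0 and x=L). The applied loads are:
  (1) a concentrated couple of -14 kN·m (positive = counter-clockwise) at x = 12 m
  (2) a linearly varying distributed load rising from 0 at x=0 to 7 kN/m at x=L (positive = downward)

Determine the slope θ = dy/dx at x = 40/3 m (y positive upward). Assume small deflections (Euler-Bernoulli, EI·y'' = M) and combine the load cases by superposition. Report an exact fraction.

θ(40/3) = 22799/30375000 rad

Load 1 — applied couple M₀=-14 kN·m at a=12 m (b=L-a=8):
  θ_1 = (R_Ax²/2 - M_Ax - M₀(x-a))/EI  [x>a] with R_A=-126/125, M_A=-112/25 = ((-126/125)·(40/3)²/2 - (-112/25)·(40/3) - (-14)·((40/3)-12))/200000 = -7/125000 rad
Load 2 — triangular load w₀=7 kN/m (0→w₀ over full span):
  θ_2 = -w₀(2x(L-x)(L-2x)(x+2L)+x²(L-x)²)/(120LEI) = -7·(2·(40/3)·(20-(40/3))·(20-2·(40/3))·((40/3)+2·20)+(40/3)²·(20-(40/3))²)/(120·20·200000) = 49/60750 rad
Superposition: θ = Σ θ_i = 22799/30375000 rad ≈ 0.000751 rad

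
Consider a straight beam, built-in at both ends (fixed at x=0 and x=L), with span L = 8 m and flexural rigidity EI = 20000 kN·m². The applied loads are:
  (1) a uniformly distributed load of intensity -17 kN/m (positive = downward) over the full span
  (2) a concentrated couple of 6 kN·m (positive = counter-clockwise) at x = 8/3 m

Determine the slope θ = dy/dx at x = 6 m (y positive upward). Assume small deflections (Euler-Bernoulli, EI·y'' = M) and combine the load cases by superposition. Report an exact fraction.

Load 1 — uniform load w=-17 kN/m over full span:
  θ_1 = -wx(L-x)(L-2x)/(12EI) = -(-17)·6·(8-6)·(8-2·6)/(12·20000) = -17/5000 rad
Load 2 — applied couple M₀=6 kN·m at a=8/3 m (b=L-a=16/3):
  θ_2 = (R_Ax²/2 - M_Ax - M₀(x-a))/EI  [x>a] with R_A=1, M_A=0 = (1·6²/2 - 0·6 - 6·(6-(8/3)))/20000 = -1/10000 rad
Superposition: θ = Σ θ_i = -7/2000 rad ≈ -0.003500 rad

θ(6) = -7/2000 rad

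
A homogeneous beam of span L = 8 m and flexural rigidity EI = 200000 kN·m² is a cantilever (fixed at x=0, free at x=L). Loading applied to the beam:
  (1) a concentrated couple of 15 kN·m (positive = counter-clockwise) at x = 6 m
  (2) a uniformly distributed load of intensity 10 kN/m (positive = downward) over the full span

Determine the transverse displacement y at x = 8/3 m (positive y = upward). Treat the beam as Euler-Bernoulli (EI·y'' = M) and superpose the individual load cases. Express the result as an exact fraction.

Load 1 — applied couple M₀=15 kN·m at a=6 m (b=L-a=2):
  y_1 = M₀x²/(2EI)  [x≤a] = 15·(8/3)²/(2·200000) = 1/3750 m
Load 2 — uniform load w=10 kN/m over full span:
  y_2 = -wx²(x²-4Lx+6L²)/(24EI) = -10·(8/3)²·((8/3)²-4·8·(8/3)+6·8²)/(24·200000) = -688/151875 m
Superposition: y = Σ y_i = -259/60750 m ≈ -0.004263 m

y(8/3) = -259/60750 m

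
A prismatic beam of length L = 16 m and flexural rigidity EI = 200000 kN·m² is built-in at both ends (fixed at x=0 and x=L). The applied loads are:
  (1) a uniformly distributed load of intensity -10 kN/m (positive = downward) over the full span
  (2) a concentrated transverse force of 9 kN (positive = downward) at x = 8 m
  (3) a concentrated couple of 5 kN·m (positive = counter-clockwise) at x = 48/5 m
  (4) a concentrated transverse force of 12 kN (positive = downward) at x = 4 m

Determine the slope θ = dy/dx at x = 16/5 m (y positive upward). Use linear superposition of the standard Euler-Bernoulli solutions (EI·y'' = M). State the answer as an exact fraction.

θ(16/5) = 999/781250 rad

Load 1 — uniform load w=-10 kN/m over full span:
  θ_1 = -wx(L-x)(L-2x)/(12EI) = -(-10)·(16/5)·(16-(16/5))·(16-2·(16/5))/(12·200000) = 128/78125 rad
Load 2 — point force P=9 kN at a=8 m (b=L-a=8):
  θ_2 = -Pb²x(2aL-(3a+b)x)/(2L³EI)  [x≤a] = -9·8²·(16/5)·(2·8·16-(3·8+8)·(16/5))/(2·16³·200000) = -27/156250 rad
Load 3 — applied couple M₀=5 kN·m at a=48/5 m (b=L-a=32/5):
  θ_3 = (R_Ax²/2 - M_Ax)/EI  [x≤a] with R_A=9/20, M_A=8/5 = ((9/20)·(16/5)²/2 - (8/5)·(16/5))/200000 = -11/781250 rad
Load 4 — point force P=12 kN at a=4 m (b=L-a=12):
  θ_4 = -Pb²x(2aL-(3a+b)x)/(2L³EI)  [x≤a] = -12·12²·(16/5)·(2·4·16-(3·4+12)·(16/5))/(2·16³·200000) = -27/156250 rad
Superposition: θ = Σ θ_i = 999/781250 rad ≈ 0.001279 rad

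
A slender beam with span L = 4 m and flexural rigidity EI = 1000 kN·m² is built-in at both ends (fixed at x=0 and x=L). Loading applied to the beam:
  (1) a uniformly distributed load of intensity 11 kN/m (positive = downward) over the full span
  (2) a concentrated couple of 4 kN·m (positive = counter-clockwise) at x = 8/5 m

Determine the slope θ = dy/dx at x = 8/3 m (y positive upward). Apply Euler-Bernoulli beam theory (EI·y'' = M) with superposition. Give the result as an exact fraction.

Load 1 — uniform load w=11 kN/m over full span:
  θ_1 = -wx(L-x)(L-2x)/(12EI) = -11·(8/3)·(4-(8/3))·(4-2·(8/3))/(12·1000) = 44/10125 rad
Load 2 — applied couple M₀=4 kN·m at a=8/5 m (b=L-a=12/5):
  θ_2 = (R_Ax²/2 - M_Ax - M₀(x-a))/EI  [x>a] with R_A=36/25, M_A=12/25 = ((36/25)·(8/3)²/2 - (12/25)·(8/3) - 4·((8/3)-(8/5)))/1000 = -4/9375 rad
Superposition: θ = Σ θ_i = 992/253125 rad ≈ 0.003919 rad

θ(8/3) = 992/253125 rad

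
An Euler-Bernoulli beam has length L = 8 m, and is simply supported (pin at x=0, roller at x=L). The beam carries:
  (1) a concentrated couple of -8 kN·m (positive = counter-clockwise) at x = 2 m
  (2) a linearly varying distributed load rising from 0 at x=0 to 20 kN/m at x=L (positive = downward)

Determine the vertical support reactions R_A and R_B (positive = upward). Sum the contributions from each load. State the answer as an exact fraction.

R_A = 77/3 kN, R_B = 163/3 kN

Load 1 — applied couple M₀=-8 kN·m at a=2 m (b=L-a=6):
  R_A = M₀/L = (-8)/8 = -1 kN
  R_B = -M₀/L = -(-8)/8 = 1 kN
Load 2 — triangular load w₀=20 kN/m (0→w₀ over full span):
  R_A = w₀L/6 = 20·8/6 = 80/3 kN
  R_B = w₀L/3 = 20·8/3 = 160/3 kN
Superposition: R_A = 77/3 kN, R_B = 163/3 kN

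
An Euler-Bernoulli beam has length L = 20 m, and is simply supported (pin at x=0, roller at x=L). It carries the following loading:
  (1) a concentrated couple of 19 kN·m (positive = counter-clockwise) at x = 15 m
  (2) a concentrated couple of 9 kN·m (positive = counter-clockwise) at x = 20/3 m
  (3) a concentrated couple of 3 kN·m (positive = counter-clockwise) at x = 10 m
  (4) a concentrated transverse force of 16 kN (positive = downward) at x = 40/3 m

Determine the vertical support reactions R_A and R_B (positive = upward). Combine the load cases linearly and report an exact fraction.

Load 1 — applied couple M₀=19 kN·m at a=15 m (b=L-a=5):
  R_A = M₀/L = 19/20 kN
  R_B = -M₀/L = -19/20 kN
Load 2 — applied couple M₀=9 kN·m at a=20/3 m (b=L-a=40/3):
  R_A = M₀/L = 9/20 kN
  R_B = -M₀/L = -9/20 kN
Load 3 — applied couple M₀=3 kN·m at a=10 m (b=L-a=10):
  R_A = M₀/L = 3/20 kN
  R_B = -M₀/L = -3/20 kN
Load 4 — point force P=16 kN at a=40/3 m (b=L-a=20/3):
  R_A = Pb/L = 16·(20/3)/20 = 16/3 kN
  R_B = Pa/L = 16·(40/3)/20 = 32/3 kN
Superposition: R_A = 413/60 kN, R_B = 547/60 kN

R_A = 413/60 kN, R_B = 547/60 kN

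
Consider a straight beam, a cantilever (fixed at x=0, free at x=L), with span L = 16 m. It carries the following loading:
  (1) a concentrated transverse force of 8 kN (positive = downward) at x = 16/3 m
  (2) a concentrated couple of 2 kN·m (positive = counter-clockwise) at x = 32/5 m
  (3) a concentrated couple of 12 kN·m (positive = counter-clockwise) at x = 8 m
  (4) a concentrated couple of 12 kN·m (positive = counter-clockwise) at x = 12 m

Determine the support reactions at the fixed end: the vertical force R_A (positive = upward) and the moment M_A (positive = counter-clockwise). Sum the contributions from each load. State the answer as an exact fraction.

R_A = 8 kN, M_A = 50/3 kN·m

Load 1 — point force P=8 kN at a=16/3 m (b=L-a=32/3):
  R_A = P = 8 kN
  M_A = Pa = 8·(16/3) = 128/3 kN·m
Load 2 — applied couple M₀=2 kN·m at a=32/5 m (b=L-a=48/5):
  R_A = 0 kN
  M_A = -M₀ = -2 kN·m
Load 3 — applied couple M₀=12 kN·m at a=8 m (b=L-a=8):
  R_A = 0 kN
  M_A = -M₀ = -12 kN·m
Load 4 — applied couple M₀=12 kN·m at a=12 m (b=L-a=4):
  R_A = 0 kN
  M_A = -M₀ = -12 kN·m
Superposition: R_A = 8 kN, M_A = 50/3 kN·m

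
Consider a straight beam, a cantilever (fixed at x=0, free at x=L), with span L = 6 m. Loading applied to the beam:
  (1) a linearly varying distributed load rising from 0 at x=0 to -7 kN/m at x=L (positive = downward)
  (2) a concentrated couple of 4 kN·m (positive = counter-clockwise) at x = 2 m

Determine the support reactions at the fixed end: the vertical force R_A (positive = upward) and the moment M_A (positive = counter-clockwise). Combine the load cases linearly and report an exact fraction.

Load 1 — triangular load w₀=-7 kN/m (0→w₀ over full span):
  R_A = w₀L/2 = (-7)·6/2 = -21 kN
  M_A = w₀L²/3 = (-7)·6²/3 = -84 kN·m
Load 2 — applied couple M₀=4 kN·m at a=2 m (b=L-a=4):
  R_A = 0 kN
  M_A = -M₀ = -4 kN·m
Superposition: R_A = -21 kN, M_A = -88 kN·m

R_A = -21 kN, M_A = -88 kN·m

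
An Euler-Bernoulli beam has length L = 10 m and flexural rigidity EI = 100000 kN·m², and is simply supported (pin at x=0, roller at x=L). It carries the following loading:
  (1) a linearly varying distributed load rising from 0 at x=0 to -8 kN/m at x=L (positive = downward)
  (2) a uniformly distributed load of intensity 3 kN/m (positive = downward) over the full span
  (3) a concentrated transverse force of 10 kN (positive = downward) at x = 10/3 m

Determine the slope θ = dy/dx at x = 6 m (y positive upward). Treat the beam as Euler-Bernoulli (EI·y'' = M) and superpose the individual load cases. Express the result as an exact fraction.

Load 1 — triangular load w₀=-8 kN/m (0→w₀ over full span):
  θ_1 = -w₀(7L⁴-30L²x²+15x⁴)/(360LEI) = -(-8)·(7·10⁴-30·10²·6²+15·6⁴)/(360·10·100000) = -58/140625 rad
Load 2 — uniform load w=3 kN/m over full span:
  θ_2 = -w(L³-6Lx²+4x³)/(24EI) = -3·(10³-6·10·6²+4·6³)/(24·100000) = 37/100000 rad
Load 3 — point force P=10 kN at a=10/3 m (b=L-a=20/3):
  θ_3 = -Pa(2L²-6Lx+3x²+a²)/(6LEI)  [x>a] = -10·(10/3)·(2·10²-6·10·6+3·6²+(10/3)²)/(6·10·100000) = 23/101250 rad
Superposition: θ = Σ θ_i = 7481/40500000 rad ≈ 0.000185 rad

θ(6) = 7481/40500000 rad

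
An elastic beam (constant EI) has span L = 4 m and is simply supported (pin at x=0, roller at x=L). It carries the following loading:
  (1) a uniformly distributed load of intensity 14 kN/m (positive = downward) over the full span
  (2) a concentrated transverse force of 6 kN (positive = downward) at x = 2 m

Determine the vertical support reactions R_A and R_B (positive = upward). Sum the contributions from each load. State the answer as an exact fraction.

R_A = 31 kN, R_B = 31 kN

Load 1 — uniform load w=14 kN/m over full span:
  R_A = wL/2 = 14·4/2 = 28 kN
  R_B = wL/2 = 14·4/2 = 28 kN
Load 2 — point force P=6 kN at a=2 m (b=L-a=2):
  R_A = Pb/L = 6·2/4 = 3 kN
  R_B = Pa/L = 6·2/4 = 3 kN
Superposition: R_A = 31 kN, R_B = 31 kN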